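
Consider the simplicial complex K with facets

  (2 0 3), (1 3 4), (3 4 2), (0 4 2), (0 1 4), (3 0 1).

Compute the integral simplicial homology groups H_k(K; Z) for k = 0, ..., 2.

H_0 ≅ Z,  H_1 = 0,  H_2 ≅ Z.

K has 5 vertices, 9 edges, 6 triangles.
rank ∂_0 = 0, rank ∂_1 = 4 ⇒ b_0 = 5 − 0 − 4 = 1; all invariant factors of ∂_1 are 1 so no torsion. So H_0 = Z.
rank ∂_1 = 4, rank ∂_2 = 5 ⇒ b_1 = 9 − 4 − 5 = 0; all invariant factors of ∂_2 are 1 so no torsion. So H_1 = 0.
rank ∂_2 = 5, rank ∂_3 = 0 ⇒ b_2 = 6 − 5 − 0 = 1. So H_2 = Z.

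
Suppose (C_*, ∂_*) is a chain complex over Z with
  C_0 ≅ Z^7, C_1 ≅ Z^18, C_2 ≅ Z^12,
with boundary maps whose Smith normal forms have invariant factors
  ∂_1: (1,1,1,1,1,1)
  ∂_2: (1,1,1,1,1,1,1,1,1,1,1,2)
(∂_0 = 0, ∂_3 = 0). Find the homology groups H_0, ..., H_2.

H_0 = Z,  H_1 = Z/2,  H_2 = 0.

H_0: b_0 = 7 − 0 − 6 = 1; torsion from ∂_1 factors > 1: none. So H_0 = Z.
H_1: b_1 = 18 − 6 − 12 = 0; torsion from ∂_2 factors > 1: [2]. So H_1 = Z/2.
H_2: b_2 = 12 − 12 − 0 = 0; torsion from ∂_3 factors > 1: none. So H_2 = 0.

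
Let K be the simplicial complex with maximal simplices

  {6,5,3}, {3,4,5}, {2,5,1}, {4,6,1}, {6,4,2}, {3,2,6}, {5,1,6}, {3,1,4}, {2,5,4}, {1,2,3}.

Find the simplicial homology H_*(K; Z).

Order the vertices as 1 < 2 < 3 < 4 < 5 < 6. Listing each simplex with vertices in this order, K has dimension 2 with simplices:

  0-simplices (6): [1], [2], [3], [4], [5], [6]
  1-simplices (15): [1,2], [1,3], [1,4], [1,5], [1,6], [2,3], [2,4], [2,5], [2,6], [3,4], [3,5], [3,6], [4,5], [4,6], [5,6]
  2-simplices (10): [1,2,3], [1,2,5], [1,3,4], [1,4,6], [1,5,6], [2,3,6], [2,4,5], [2,4,6], [3,4,5], [3,5,6]

giving chain groups C_0 ≅ Z^6, C_1 ≅ Z^15, C_2 ≅ Z^10.

∂_1: C_1 → C_0 is given by ∂[p,q] = [q] − [p]. For instance
  ∂[3,4] = [4] − [3].
The resulting 6×15 matrix has rank 5, and its Smith normal form has invariant factors (1,1,1,1,1).

∂_2: C_2 → C_1 sends each 2-simplex [p,q,r] to [q,r] − [p,r] + [p,q]. For instance
  ∂[1,5,6] = [5,6] − [1,6] + [1,5],
  ∂[1,3,4] = [3,4] − [1,4] + [1,3].
This gives a 15×10 integer matrix of rank 10; reducing to Smith normal form yields diagonal entries (1,1,1,1,1,1,1,1,1,2).

From H_k ≅ ker(∂_k) / im(∂_{k+1}) we obtain:

  H_0: rank C_0 − rank ∂_1 = 6 − 5 = 1, and the invariant factors of ∂_1 are all 1, so H_0 ≅ Z.
  H_1: rank ker ∂_1 − rank ∂_2 = (15 − 5) − 10 = 0, and ∂_2 has invariant factor 2 > 1, so H_1 ≅ Z/2.
  H_2: rank ker ∂_2 − rank ∂_3 = (10 − 10) − 0 = 0, and there is no ∂_3, so H_2 ≅ 0.

H_0 ≅ Z,  H_1 ≅ Z/2,  H_2 = 0.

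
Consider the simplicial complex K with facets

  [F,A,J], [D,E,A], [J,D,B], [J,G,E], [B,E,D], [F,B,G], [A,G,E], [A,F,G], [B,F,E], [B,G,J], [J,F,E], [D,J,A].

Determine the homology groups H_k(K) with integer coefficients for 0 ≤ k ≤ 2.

H_0 = Z,  H_1 = Z/2,  H_2 = 0.

Order the vertices as A < B < D < E < F < G < J. Listing each simplex with vertices in this order, K has dimension 2 with simplices:

  0-simplices (7): A, B, D, E, F, G, J
  1-simplices (18): AD, AE, AF, AG, AJ, BD, BE, BF, BG, BJ, DE, DJ, EF, EG, EJ, FG, FJ, GJ
  2-simplices (12): ADE, ADJ, AEG, AFG, AFJ, BDE, BDJ, BEF, BFG, BGJ, EFJ, EGJ

Hence C_0 ≅ Z^7, C_1 ≅ Z^18, C_2 ≅ Z^12.

∂_1: C_1 → C_0 sends each edge [p,q] (with p < q) to q − p. For instance
  ∂DJ = J − D.
As a 7×18 matrix over Z this has rank 6, with invariant factors (1,1,1,1,1,1).

Boundary ∂_2: C_2 → C_1 acts by ∂[p,q,r] = [q,r] − [p,r] + [p,q]. For instance
  ∂EFJ = FJ − EJ + EF,
  ∂BDE = DE − BE + BD.
The resulting 18×12 matrix has rank 12, and its Smith normal form has invariant factors (1,1,1,1,1,1,1,1,1,1,1,2).

Reading off H_k = ker ∂_k / im ∂_{k+1}:

  H_0: rank C_0 − rank ∂_1 = 7 − 6 = 1, and the invariant factors of ∂_1 are all 1, so H_0 ≅ Z.
  H_1: rank ker ∂_1 − rank ∂_2 = (18 − 6) − 12 = 0, and ∂_2 has invariant factor 2 > 1, so H_1 ≅ Z/2.
  H_2: rank ker ∂_2 − rank ∂_3 = (12 − 12) − 0 = 0, and there is no ∂_3, so H_2 ≅ 0.

As a check, the Euler characteristic is 7 − 18 + 12 = 1, which agrees with 1 − 0 + 0 = 1.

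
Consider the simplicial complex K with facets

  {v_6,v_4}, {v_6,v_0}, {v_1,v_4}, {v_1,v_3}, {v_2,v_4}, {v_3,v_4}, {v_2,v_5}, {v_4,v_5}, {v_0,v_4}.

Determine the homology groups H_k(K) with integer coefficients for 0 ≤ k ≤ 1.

H_0 ≅ Z,  H_1 ≅ Z^3.

Fix the vertex order v_0 < v_1 < v_2 < v_3 < v_4 < v_5 < v_6 and write every simplex with vertices in increasing order. Then dim K = 1 and the simplices of K are:

  0-simplices (7): [v_0], [v_1], [v_2], [v_3], [v_4], [v_5], [v_6]
  1-simplices (9): [v_0,v_4], [v_0,v_6], [v_1,v_3], [v_1,v_4], [v_2,v_4], [v_2,v_5], [v_3,v_4], [v_4,v_5], [v_4,v_6]

so the chain groups are C_0 ≅ Z^7, C_1 ≅ Z^9.

The boundary map ∂_1: C_1 → C_0 is given by ∂[p,q] = [q] − [p].
As a 7×9 matrix over Z this has rank 6, with invariant factors (1,1,1,1,1,1).

Now H_k = ker ∂_k / im ∂_{k+1}, so:

  H_0: rank C_0 − rank ∂_1 = 7 − 6 = 1, and the invariant factors of ∂_1 are all 1, so H_0 ≅ Z.
  H_1: rank ker ∂_1 − rank ∂_2 = (9 − 6) − 0 = 3, and there is no ∂_2, so H_1 ≅ Z^3.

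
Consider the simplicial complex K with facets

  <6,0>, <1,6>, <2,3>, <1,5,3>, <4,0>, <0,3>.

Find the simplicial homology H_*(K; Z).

H_0 ≅ Z,  H_1 ≅ Z,  H_2 = 0.

Fix the vertex order 0 < 1 < 2 < 3 < 4 < 5 < 6 and write every simplex with vertices in increasing order. Then dim K = 2 and the simplices of K are:

  0-simplices (7): [0], [1], [2], [3], [4], [5], [6]
  1-simplices (8): [0,3], [0,4], [0,6], [1,3], [1,5], [1,6], [2,3], [3,5]
  2-simplices (1): [1,3,5]

Hence C_0 ≅ Z^7, C_1 ≅ Z^8, C_2 ≅ Z^1.

Boundary ∂_1: C_1 → C_0 maps an edge to its endpoints' difference, ∂[p,q] = q − p. For instance
  ∂[0,4] = [4] − [0].
As a 7×8 matrix over Z this has rank 6, with invariant factors (1,1,1,1,1,1).

Boundary ∂_2: C_2 → C_1 maps a triangle to the signed sum of its edges. For instance
  ∂[1,3,5] = [3,5] − [1,5] + [1,3].
As a 8×1 matrix over Z this has rank 1, with invariant factors (1).

Reading off H_k = ker ∂_k / im ∂_{k+1}:

  H_0: rank C_0 − rank ∂_1 = 7 − 6 = 1, and the invariant factors of ∂_1 are all 1, so H_0 ≅ Z.
  H_1: rank ker ∂_1 − rank ∂_2 = (8 − 6) − 1 = 1, and the invariant factors of ∂_2 are all 1, so H_1 ≅ Z.
  H_2: rank ker ∂_2 − rank ∂_3 = (1 − 1) − 0 = 0, and there is no ∂_3, so H_2 ≅ 0.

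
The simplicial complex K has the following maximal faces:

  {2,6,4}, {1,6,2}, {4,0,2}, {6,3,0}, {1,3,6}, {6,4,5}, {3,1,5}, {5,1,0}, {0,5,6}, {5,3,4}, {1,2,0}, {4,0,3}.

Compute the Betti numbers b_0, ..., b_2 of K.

b_0 = 1, b_1 = 0, b_2 = 0.

Fix the vertex order 0 < 1 < 2 < 3 < 4 < 5 < 6 and write every simplex with vertices in increasing order. Then dim K = 2 and the simplices of K are:

  0-simplices (7): [0], [1], [2], [3], [4], [5], [6]
  1-simplices (18): [0,1], [0,2], [0,3], [0,4], [0,5], [0,6], [1,2], [1,3], [1,5], [1,6], [2,4], [2,6], [3,4], [3,5], [3,6], [4,5], [4,6], [5,6]
  2-simplices (12): [0,1,2], [0,1,5], [0,2,4], [0,3,4], [0,3,6], [0,5,6], [1,2,6], [1,3,5], [1,3,6], [2,4,6], [3,4,5], [4,5,6]

so the chain groups are C_0 ≅ Z^7, C_1 ≅ Z^18, C_2 ≅ Z^12.

The boundary map ∂_1: C_1 → C_0 maps an edge to its endpoints' difference, ∂[p,q] = q − p. For instance
  ∂[0,1] = [1] − [0].
The 7×18 boundary matrix has rank 6 and Smith normal form diag(1,1,1,1,1,1).

∂_2: C_2 → C_1 acts by ∂[p,q,r] = [q,r] − [p,r] + [p,q]. For instance
  ∂[1,3,6] = [3,6] − [1,6] + [1,3],
  ∂[0,3,6] = [3,6] − [0,6] + [0,3].
This gives a 18×12 integer matrix of rank 12; reducing to Smith normal form yields diagonal entries (1,1,1,1,1,1,1,1,1,1,1,2).

Computing H_k = (kernel of ∂_k) / (image of ∂_{k+1}):

  H_0: rank C_0 − rank ∂_1 = 7 − 6 = 1, and the invariant factors of ∂_1 are all 1, so H_0 ≅ Z.
  H_1: rank ker ∂_1 − rank ∂_2 = (18 − 6) − 12 = 0, and ∂_2 has invariant factor 2 > 1, so H_1 ≅ Z/2.
  H_2: rank ker ∂_2 − rank ∂_3 = (12 − 12) − 0 = 0, and there is no ∂_3, so H_2 ≅ 0.

As a check, the Euler characteristic is 7 − 18 + 12 = 1, which agrees with 1 − 0 + 0 = 1.

Hence the Betti numbers are b_0 = 1, b_1 = 0, b_2 = 0.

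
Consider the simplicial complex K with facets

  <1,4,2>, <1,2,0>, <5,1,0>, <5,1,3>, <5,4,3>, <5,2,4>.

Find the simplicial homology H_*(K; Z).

H_0 ≅ Z,  H_1 ≅ Z,  H_2 = 0.

We work with the vertex ordering 0 < 1 < 2 < 3 < 4 < 5. The simplices of K, each written with vertices in increasing order, are:

  0-simplices (6): [0], [1], [2], [3], [4], [5]
  1-simplices (12): [0,1], [0,2], [0,5], [1,2], [1,3], [1,4], [1,5], [2,4], [2,5], [3,4], [3,5], [4,5]
  2-simplices (6): [0,1,2], [0,1,5], [1,2,4], [1,3,5], [2,4,5], [3,4,5]

giving chain groups C_0 ≅ Z^6, C_1 ≅ Z^12, C_2 ≅ Z^6.

Boundary ∂_1: C_1 → C_0 is given by ∂[p,q] = [q] − [p]. For instance
  ∂[2,5] = [5] − [2].
The resulting 6×12 matrix has rank 5, and its Smith normal form has invariant factors (1,1,1,1,1).

Boundary ∂_2: C_2 → C_1 maps a triangle to the signed sum of its edges. For instance
  ∂[1,2,4] = [2,4] − [1,4] + [1,2],
  ∂[1,3,5] = [3,5] − [1,5] + [1,3].
As a 12×6 matrix over Z this has rank 6, with invariant factors (1,1,1,1,1,1).

Reading off H_k = ker ∂_k / im ∂_{k+1}:

  H_0: rank C_0 − rank ∂_1 = 6 − 5 = 1, and the invariant factors of ∂_1 are all 1, so H_0 ≅ Z.
  H_1: rank ker ∂_1 − rank ∂_2 = (12 − 5) − 6 = 1, and the invariant factors of ∂_2 are all 1, so H_1 ≅ Z.
  H_2: rank ker ∂_2 − rank ∂_3 = (6 − 6) − 0 = 0, and there is no ∂_3, so H_2 ≅ 0.

(K is a triangulation of the cylinder S^1 x I.)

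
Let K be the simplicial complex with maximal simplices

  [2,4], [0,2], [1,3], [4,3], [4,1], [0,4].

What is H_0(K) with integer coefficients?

H_0 = Z.

Fix the vertex order 0 < 1 < 2 < 3 < 4 and write every simplex with vertices in increasing order. Then dim K = 1 and the simplices of K are:

  0-simplices (5): [0], [1], [2], [3], [4]
  1-simplices (6): [0,2], [0,4], [1,3], [1,4], [2,4], [3,4]

so the chain groups are C_0 ≅ Z^5, C_1 ≅ Z^6.

Boundary ∂_1: C_1 → C_0 is given by ∂[p,q] = [q] − [p].
The 5×6 boundary matrix has rank 4 and Smith normal form diag(1,1,1,1).

Now H_k = ker ∂_k / im ∂_{k+1}, so:

  H_0: rank C_0 − rank ∂_1 = 5 − 4 = 1, and the invariant factors of ∂_1 are all 1, so H_0 ≅ Z.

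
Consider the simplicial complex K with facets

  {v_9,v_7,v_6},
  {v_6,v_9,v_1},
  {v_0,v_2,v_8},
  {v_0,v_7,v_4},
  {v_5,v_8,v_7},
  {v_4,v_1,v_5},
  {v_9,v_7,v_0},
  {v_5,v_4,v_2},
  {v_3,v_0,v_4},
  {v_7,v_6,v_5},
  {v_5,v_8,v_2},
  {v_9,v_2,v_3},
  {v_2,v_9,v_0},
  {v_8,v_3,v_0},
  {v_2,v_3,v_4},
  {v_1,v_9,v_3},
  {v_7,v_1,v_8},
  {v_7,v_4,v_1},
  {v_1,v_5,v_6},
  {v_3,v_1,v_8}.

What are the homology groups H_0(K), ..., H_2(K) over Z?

H_0 ≅ Z,  H_1 ≅ Z × Z/2,  H_2 = 0.

Take the total order v_0 < v_1 < v_2 < v_3 < v_4 < v_5 < v_6 < v_7 < v_8 < v_9 on the vertex set. Then K (dimension 2) consists of the simplices:

  0-simplices (10): [v_0], [v_1], [v_2], [v_3], [v_4], [v_5], [v_6], [v_7], [v_8], [v_9]
  1-simplices (30): (30 of them)
  2-simplices (20): (20 of them)

giving chain groups C_0 ≅ Z^10, C_1 ≅ Z^30, C_2 ≅ Z^20.

The boundary map ∂_1: C_1 → C_0 is given by ∂[p,q] = [q] − [p]. For instance
  ∂[v_1,v_4] = [v_4] − [v_1].
The resulting 10×30 matrix has rank 9, and its Smith normal form has invariant factors (1,1,1,1,1,1,1,1,1).

The boundary map ∂_2: C_2 → C_1 sends each 2-simplex [p,q,r] to [q,r] − [p,r] + [p,q]. For instance
  ∂[v_2,v_5,v_8] = [v_5,v_8] − [v_2,v_8] + [v_2,v_5],
  ∂[v_1,v_4,v_7] = [v_4,v_7] − [v_1,v_7] + [v_1,v_4].
This gives a 30×20 integer matrix of rank 20; reducing to Smith normal form yields diagonal entries (1,1,1,1,1,1,1,1,1,1,1,1,1,1,1,1,1,1,1,2).

Computing H_k = (kernel of ∂_k) / (image of ∂_{k+1}):

  H_0: rank C_0 − rank ∂_1 = 10 − 9 = 1, and the invariant factors of ∂_1 are all 1, so H_0 = Z.
  H_1: rank ker ∂_1 − rank ∂_2 = (30 − 9) − 20 = 1, and ∂_2 has invariant factor 2 > 1, so H_1 = Z × Z/2.
  H_2: rank ker ∂_2 − rank ∂_3 = (20 − 20) − 0 = 0, and there is no ∂_3, so H_2 = 0.

(K is a triangulation of the Klein bottle.)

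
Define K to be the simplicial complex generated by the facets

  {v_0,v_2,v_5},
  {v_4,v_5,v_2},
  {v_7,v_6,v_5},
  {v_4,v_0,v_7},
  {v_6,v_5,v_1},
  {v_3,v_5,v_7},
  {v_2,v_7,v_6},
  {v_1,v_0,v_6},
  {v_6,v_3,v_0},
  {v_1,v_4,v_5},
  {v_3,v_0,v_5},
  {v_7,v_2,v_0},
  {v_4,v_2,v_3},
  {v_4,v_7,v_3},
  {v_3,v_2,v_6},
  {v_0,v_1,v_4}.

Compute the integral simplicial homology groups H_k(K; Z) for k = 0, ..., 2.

Take the total order v_0 < v_1 < v_2 < v_3 < v_4 < v_5 < v_6 < v_7 on the vertex set. Then K (dimension 2) consists of the simplices:

  0-simplices (8): [v_0], [v_1], [v_2], [v_3], [v_4], [v_5], [v_6], [v_7]
  1-simplices (24): (24 of them)
  2-simplices (16): (16 of them)

Hence C_0 ≅ Z^8, C_1 ≅ Z^24, C_2 ≅ Z^16.

∂_1: C_1 → C_0 is given by ∂[p,q] = [q] − [p]. For instance
  ∂[v_0,v_3] = [v_3] − [v_0].
As a 8×24 matrix over Z this has rank 7, with invariant factors (1,1,1,1,1,1,1).

Boundary ∂_2: C_2 → C_1 acts by ∂[p,q,r] = [q,r] − [p,r] + [p,q]. For instance
  ∂[v_0,v_1,v_4] = [v_1,v_4] − [v_0,v_4] + [v_0,v_1],
  ∂[v_0,v_2,v_7] = [v_2,v_7] − [v_0,v_7] + [v_0,v_2].
The 24×16 boundary matrix has rank 15 and Smith normal form diag(1,1,1,1,1,1,1,1,1,1,1,1,1,1,1).

Computing H_k = (kernel of ∂_k) / (image of ∂_{k+1}):

  H_0: rank C_0 − rank ∂_1 = 8 − 7 = 1, and the invariant factors of ∂_1 are all 1, so H_0 ≅ Z.
  H_1: rank ker ∂_1 − rank ∂_2 = (24 − 7) − 15 = 2, and the invariant factors of ∂_2 are all 1, so H_1 ≅ Z^2.
  H_2: rank ker ∂_2 − rank ∂_3 = (16 − 15) − 0 = 1, and there is no ∂_3, so H_2 ≅ Z.

As a check, the Euler characteristic is 8 − 24 + 16 = 0, which agrees with 1 − 2 + 1 = 0.

H_0 = Z,  H_1 = Z^2,  H_2 = Z.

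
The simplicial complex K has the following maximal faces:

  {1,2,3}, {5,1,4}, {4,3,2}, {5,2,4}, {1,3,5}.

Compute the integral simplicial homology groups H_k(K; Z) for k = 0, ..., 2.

Fix the vertex order 1 < 2 < 3 < 4 < 5 and write every simplex with vertices in increasing order. Then dim K = 2 and the simplices of K are:

  0-simplices (5): [1], [2], [3], [4], [5]
  1-simplices (10): [1,2], [1,3], [1,4], [1,5], [2,3], [2,4], [2,5], [3,4], [3,5], [4,5]
  2-simplices (5): [1,2,3], [1,3,5], [1,4,5], [2,3,4], [2,4,5]

so the chain groups are C_0 ≅ Z^5, C_1 ≅ Z^10, C_2 ≅ Z^5.

∂_1: C_1 → C_0 sends each edge [p,q] (with p < q) to q − p. For instance
  ∂[2,4] = [4] − [2].
This gives a 5×10 integer matrix of rank 4; reducing to Smith normal form yields diagonal entries (1,1,1,1).

∂_2: C_2 → C_1 maps a triangle to the signed sum of its edges. For instance
  ∂[1,4,5] = [4,5] − [1,5] + [1,4],
  ∂[2,3,4] = [3,4] − [2,4] + [2,3].
As a 10×5 matrix over Z this has rank 5, with invariant factors (1,1,1,1,1).

Reading off H_k = ker ∂_k / im ∂_{k+1}:

  H_0: rank C_0 − rank ∂_1 = 5 − 4 = 1, and the invariant factors of ∂_1 are all 1, so H_0 = Z.
  H_1: rank ker ∂_1 − rank ∂_2 = (10 − 4) − 5 = 1, and the invariant factors of ∂_2 are all 1, so H_1 = Z.
  H_2: rank ker ∂_2 − rank ∂_3 = (5 − 5) − 0 = 0, and there is no ∂_3, so H_2 = 0.

(K is a triangulation of the Möbius band.)

H_0 ≅ Z,  H_1 ≅ Z,  H_2 = 0.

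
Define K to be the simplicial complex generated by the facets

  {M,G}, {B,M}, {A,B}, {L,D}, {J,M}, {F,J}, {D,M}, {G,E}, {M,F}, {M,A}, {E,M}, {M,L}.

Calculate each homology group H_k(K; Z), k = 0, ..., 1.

H_0 ≅ Z,  H_1 ≅ Z^4.

Order the vertices as A < B < D < E < F < G < J < L < M. Listing each simplex with vertices in this order, K has dimension 1 with simplices:

  0-simplices (9): A, B, D, E, F, G, J, L, M
  1-simplices (12): AB, AM, BM, DL, DM, EG, EM, FJ, FM, GM, JM, LM

giving chain groups C_0 ≅ Z^9, C_1 ≅ Z^12.

∂_1: C_1 → C_0 maps an edge to its endpoints' difference, ∂[p,q] = q − p. For instance
  ∂GM = M − G.
This gives a 9×12 integer matrix of rank 8; reducing to Smith normal form yields diagonal entries (1,1,1,1,1,1,1,1).

From H_k ≅ ker(∂_k) / im(∂_{k+1}) we obtain:

  H_0: rank C_0 − rank ∂_1 = 9 − 8 = 1, and the invariant factors of ∂_1 are all 1, so H_0 ≅ Z.
  H_1: rank ker ∂_1 − rank ∂_2 = (12 − 8) − 0 = 4, and there is no ∂_2, so H_1 ≅ Z^4.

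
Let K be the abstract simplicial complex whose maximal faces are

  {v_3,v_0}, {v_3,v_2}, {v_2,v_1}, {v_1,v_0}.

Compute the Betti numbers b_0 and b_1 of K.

b_0 = 1, b_1 = 1.

Fix the vertex order v_0 < v_1 < v_2 < v_3 and write every simplex with vertices in increasing order. Then dim K = 1 and the simplices of K are:

  0-simplices (4): [v_0], [v_1], [v_2], [v_3]
  1-simplices (4): [v_0,v_1], [v_0,v_3], [v_1,v_2], [v_2,v_3]

so the chain groups are C_0 ≅ Z^4, C_1 ≅ Z^4.

The boundary map ∂_1: C_1 → C_0 is given by ∂[p,q] = [q] − [p]. For instance
  ∂[v_1,v_2] = [v_2] − [v_1].
This gives a 4×4 integer matrix of rank 3; reducing to Smith normal form yields diagonal entries (1,1,1).

From H_k ≅ ker(∂_k) / im(∂_{k+1}) we obtain:

  H_0: rank C_0 − rank ∂_1 = 4 − 3 = 1, and the invariant factors of ∂_1 are all 1, so H_0 ≅ Z.
  H_1: rank ker ∂_1 − rank ∂_2 = (4 − 3) − 0 = 1, and there is no ∂_2, so H_1 ≅ Z.

Hence the Betti numbers are b_0 = 1, b_1 = 1.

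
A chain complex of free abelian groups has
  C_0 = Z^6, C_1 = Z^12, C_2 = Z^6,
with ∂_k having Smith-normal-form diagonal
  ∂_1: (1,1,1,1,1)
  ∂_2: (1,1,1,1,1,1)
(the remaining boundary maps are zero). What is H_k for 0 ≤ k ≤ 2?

H_0 = Z,  H_1 = Z,  H_2 = 0.

H_0: b_0 = 6 − 0 − 5 = 1; torsion from ∂_1 factors > 1: none. So H_0 = Z.
H_1: b_1 = 12 − 5 − 6 = 1; torsion from ∂_2 factors > 1: none. So H_1 = Z.
H_2: b_2 = 6 − 6 − 0 = 0; torsion from ∂_3 factors > 1: none. So H_2 = 0.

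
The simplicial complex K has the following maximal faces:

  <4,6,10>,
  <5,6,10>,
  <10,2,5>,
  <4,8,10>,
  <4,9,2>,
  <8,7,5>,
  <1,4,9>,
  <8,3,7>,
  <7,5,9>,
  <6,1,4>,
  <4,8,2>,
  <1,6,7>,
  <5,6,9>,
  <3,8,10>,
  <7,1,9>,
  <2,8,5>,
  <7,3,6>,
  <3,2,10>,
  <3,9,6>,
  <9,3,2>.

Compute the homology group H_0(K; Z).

K has 10 vertices, 30 edges, 20 triangles.
rank ∂_0 = 0, rank ∂_1 = 9 ⇒ b_0 = 10 − 0 − 9 = 1; all invariant factors of ∂_1 are 1 so no torsion. So H_0 ≅ Z.

H_0 ≅ Z.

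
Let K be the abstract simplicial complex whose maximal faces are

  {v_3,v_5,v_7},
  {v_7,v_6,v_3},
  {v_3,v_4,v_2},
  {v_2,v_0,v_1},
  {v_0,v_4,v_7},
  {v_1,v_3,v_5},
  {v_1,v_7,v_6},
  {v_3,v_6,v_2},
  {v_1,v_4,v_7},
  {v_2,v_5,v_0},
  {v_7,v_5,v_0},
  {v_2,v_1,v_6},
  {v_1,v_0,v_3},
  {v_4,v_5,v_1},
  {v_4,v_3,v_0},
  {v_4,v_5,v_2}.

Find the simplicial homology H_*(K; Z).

H_0 = Z,  H_1 = Z^2,  H_2 = Z.

Order the vertices as v_0 < v_1 < v_2 < v_3 < v_4 < v_5 < v_6 < v_7. Listing each simplex with vertices in this order, K has dimension 2 with simplices:

  0-simplices (8): [v_0], [v_1], [v_2], [v_3], [v_4], [v_5], [v_6], [v_7]
  1-simplices (24): (24 of them)
  2-simplices (16): (16 of them)

giving chain groups C_0 ≅ Z^8, C_1 ≅ Z^24, C_2 ≅ Z^16.

The boundary map ∂_1: C_1 → C_0 is given by ∂[p,q] = [q] − [p]. For instance
  ∂[v_4,v_5] = [v_5] − [v_4].
As a 8×24 matrix over Z this has rank 7, with invariant factors (1,1,1,1,1,1,1).

The boundary map ∂_2: C_2 → C_1 maps a triangle to the signed sum of its edges. For instance
  ∂[v_3,v_5,v_7] = [v_5,v_7] − [v_3,v_7] + [v_3,v_5],
  ∂[v_0,v_3,v_4] = [v_3,v_4] − [v_0,v_4] + [v_0,v_3].
This gives a 24×16 integer matrix of rank 15; reducing to Smith normal form yields diagonal entries (1,1,1,1,1,1,1,1,1,1,1,1,1,1,1).

Now H_k = ker ∂_k / im ∂_{k+1}, so:

  H_0: rank C_0 − rank ∂_1 = 8 − 7 = 1, and the invariant factors of ∂_1 are all 1, so H_0 = Z.
  H_1: rank ker ∂_1 − rank ∂_2 = (24 − 7) − 15 = 2, and the invariant factors of ∂_2 are all 1, so H_1 = Z^2.
  H_2: rank ker ∂_2 − rank ∂_3 = (16 − 15) − 0 = 1, and there is no ∂_3, so H_2 = Z.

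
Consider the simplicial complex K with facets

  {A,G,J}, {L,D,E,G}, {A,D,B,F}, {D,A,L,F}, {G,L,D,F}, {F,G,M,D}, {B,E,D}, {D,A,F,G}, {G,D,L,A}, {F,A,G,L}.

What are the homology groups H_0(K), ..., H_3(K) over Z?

Take the total order A < B < D < E < F < G < J < L < M on the vertex set. Then K (dimension 3) consists of the simplices:

  0-simplices (9): A, B, D, E, F, G, J, L, M
  1-simplices (22): AB, AD, AF, AG, AJ, AL, BD, BE, BF, DE, DF, DG, DL, DM, EG, EL, FG, FL, FM, GJ, GL, GM
  2-simplices (21): ABD, ABF, ADF, ADG, ADL, AFG, AFL, AGJ, AGL, BDE, BDF, DEG, DEL, DFG, DFL, DFM, DGL, DGM, EGL, FGL, FGM
  3-simplices (8): ABDF, ADFG, ADFL, ADGL, AFGL, DEGL, DFGL, DFGM

Hence C_0 ≅ Z^9, C_1 ≅ Z^22, C_2 ≅ Z^21, C_3 ≅ Z^8.

∂_1: C_1 → C_0 is given by ∂[p,q] = [q] − [p].
As a 9×22 matrix over Z this has rank 8, with invariant factors (1,1,1,1,1,1,1,1).

Boundary ∂_2: C_2 → C_1 maps a triangle to the signed sum of its edges. For instance
  ∂ADF = DF − AF + AD,
  ∂ADG = DG − AG + AD.
The 22×21 boundary matrix has rank 14 and Smith normal form diag(1,1,1,1,1,1,1,1,1,1,1,1,1,1).

Boundary ∂_3: C_3 → C_2 sends each 3-simplex σ to the alternating sum Σ_i (−1)^i (σ with its i-th vertex removed). For instance
  ∂DFGL = FGL − DGL + DFL − DFG,
  ∂AFGL = FGL − AGL + AFL − AFG.
The resulting 21×8 matrix has rank 7, and its Smith normal form has invariant factors (1,1,1,1,1,1,1).

From H_k ≅ ker(∂_k) / im(∂_{k+1}) we obtain:

  H_0: rank C_0 − rank ∂_1 = 9 − 8 = 1, and the invariant factors of ∂_1 are all 1, so H_0 = Z.
  H_1: rank ker ∂_1 − rank ∂_2 = (22 − 8) − 14 = 0, and the invariant factors of ∂_2 are all 1, so H_1 = 0.
  H_2: rank ker ∂_2 − rank ∂_3 = (21 − 14) − 7 = 0, and the invariant factors of ∂_3 are all 1, so H_2 = 0.
  H_3: rank ker ∂_3 − rank ∂_4 = (8 − 7) − 0 = 1, and there is no ∂_4, so H_3 = Z.

As a check, the Euler characteristic is 9 − 22 + 21 − 8 = 0, which agrees with 1 − 0 + 0 − 1 = 0.

H_0 = Z,  H_1 = 0,  H_2 = 0,  H_3 = Z.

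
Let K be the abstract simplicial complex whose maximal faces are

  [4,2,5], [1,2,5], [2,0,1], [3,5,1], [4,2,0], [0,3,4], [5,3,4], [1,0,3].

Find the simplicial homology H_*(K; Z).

We work with the vertex ordering 0 < 1 < 2 < 3 < 4 < 5. The simplices of K, each written with vertices in increasing order, are:

  0-simplices (6): [0], [1], [2], [3], [4], [5]
  1-simplices (12): [0,1], [0,2], [0,3], [0,4], [1,2], [1,3], [1,5], [2,4], [2,5], [3,4], [3,5], [4,5]
  2-simplices (8): [0,1,2], [0,1,3], [0,2,4], [0,3,4], [1,2,5], [1,3,5], [2,4,5], [3,4,5]

so the chain groups are C_0 ≅ Z^6, C_1 ≅ Z^12, C_2 ≅ Z^8.

Boundary ∂_1: C_1 → C_0 sends each edge [p,q] (with p < q) to q − p.
The resulting 6×12 matrix has rank 5, and its Smith normal form has invariant factors (1,1,1,1,1).

The boundary map ∂_2: C_2 → C_1 maps a triangle to the signed sum of its edges. For instance
  ∂[0,2,4] = [2,4] − [0,4] + [0,2],
  ∂[3,4,5] = [4,5] − [3,5] + [3,4].
As a 12×8 matrix over Z this has rank 7, with invariant factors (1,1,1,1,1,1,1).

Now H_k = ker ∂_k / im ∂_{k+1}, so:

  H_0: rank C_0 − rank ∂_1 = 6 − 5 = 1, and the invariant factors of ∂_1 are all 1, so H_0 = Z.
  H_1: rank ker ∂_1 − rank ∂_2 = (12 − 5) − 7 = 0, and the invariant factors of ∂_2 are all 1, so H_1 = 0.
  H_2: rank ker ∂_2 − rank ∂_3 = (8 − 7) − 0 = 1, and there is no ∂_3, so H_2 = Z.

H_0 = Z,  H_1 = 0,  H_2 = Z.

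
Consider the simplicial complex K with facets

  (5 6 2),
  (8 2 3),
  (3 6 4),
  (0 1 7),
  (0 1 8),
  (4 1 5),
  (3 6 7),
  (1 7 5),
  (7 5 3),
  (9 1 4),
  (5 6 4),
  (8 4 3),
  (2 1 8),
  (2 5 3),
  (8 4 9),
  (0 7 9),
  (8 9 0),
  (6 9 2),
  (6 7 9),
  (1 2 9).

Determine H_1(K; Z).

Order the vertices as 0 < 1 < 2 < 3 < 4 < 5 < 6 < 7 < 8 < 9. Listing each simplex with vertices in this order, K has dimension 2 with simplices:

  0-simplices (10): [0], [1], [2], [3], [4], [5], [6], [7], [8], [9]
  1-simplices (30): (30 of them)
  2-simplices (20): (20 of them)

giving chain groups C_0 ≅ Z^10, C_1 ≅ Z^30, C_2 ≅ Z^20.

The boundary map ∂_1: C_1 → C_0 sends each edge [p,q] (with p < q) to q − p.
The resulting 10×30 matrix has rank 9, and its Smith normal form has invariant factors (1,1,1,1,1,1,1,1,1).

Boundary ∂_2: C_2 → C_1 acts by ∂[p,q,r] = [q,r] − [p,r] + [p,q]. For instance
  ∂[1,4,5] = [4,5] − [1,5] + [1,4],
  ∂[3,4,8] = [4,8] − [3,8] + [3,4].
As a 30×20 matrix over Z this has rank 20, with invariant factors (1,1,1,1,1,1,1,1,1,1,1,1,1,1,1,1,1,1,1,2).

Now H_k = ker ∂_k / im ∂_{k+1}, so:

  H_1: rank ker ∂_1 − rank ∂_2 = (30 − 9) − 20 = 1, and ∂_2 has invariant factor 2 > 1, so H_1 ≅ Z ⊕ Z/2.

H_1 ≅ Z ⊕ Z/2.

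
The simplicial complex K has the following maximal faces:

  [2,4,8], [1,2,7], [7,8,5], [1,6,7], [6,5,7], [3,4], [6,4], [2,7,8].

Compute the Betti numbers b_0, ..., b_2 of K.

b_0 = 1, b_1 = 1, b_2 = 0.

Take the total order 1 < 2 < 3 < 4 < 5 < 6 < 7 < 8 on the vertex set. Then K (dimension 2) consists of the simplices:

  0-simplices (8): [1], [2], [3], [4], [5], [6], [7], [8]
  1-simplices (14): [1,2], [1,6], [1,7], [2,4], [2,7], [2,8], [3,4], [4,6], [4,8], [5,6], [5,7], [5,8], [6,7], [7,8]
  2-simplices (6): [1,2,7], [1,6,7], [2,4,8], [2,7,8], [5,6,7], [5,7,8]

giving chain groups C_0 ≅ Z^8, C_1 ≅ Z^14, C_2 ≅ Z^6.

The boundary map ∂_1: C_1 → C_0 maps an edge to its endpoints' difference, ∂[p,q] = q − p. For instance
  ∂[1,2] = [2] − [1].
As a 8×14 matrix over Z this has rank 7, with invariant factors (1,1,1,1,1,1,1).

Boundary ∂_2: C_2 → C_1 acts by ∂[p,q,r] = [q,r] − [p,r] + [p,q]. For instance
  ∂[2,7,8] = [7,8] − [2,8] + [2,7],
  ∂[5,6,7] = [6,7] − [5,7] + [5,6].
This gives a 14×6 integer matrix of rank 6; reducing to Smith normal form yields diagonal entries (1,1,1,1,1,1).

From H_k ≅ ker(∂_k) / im(∂_{k+1}) we obtain:

  H_0: rank C_0 − rank ∂_1 = 8 − 7 = 1, and the invariant factors of ∂_1 are all 1, so H_0 ≅ Z.
  H_1: rank ker ∂_1 − rank ∂_2 = (14 − 7) − 6 = 1, and the invariant factors of ∂_2 are all 1, so H_1 ≅ Z.
  H_2: rank ker ∂_2 − rank ∂_3 = (6 − 6) − 0 = 0, and there is no ∂_3, so H_2 ≅ 0.

Hence the Betti numbers are b_0 = 1, b_1 = 1, b_2 = 0.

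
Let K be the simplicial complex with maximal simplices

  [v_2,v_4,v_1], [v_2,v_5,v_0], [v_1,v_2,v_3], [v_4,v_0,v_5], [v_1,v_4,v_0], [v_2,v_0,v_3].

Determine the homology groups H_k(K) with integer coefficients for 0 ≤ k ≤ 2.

Order the vertices as v_0 < v_1 < v_2 < v_3 < v_4 < v_5. Listing each simplex with vertices in this order, K has dimension 2 with simplices:

  0-simplices (6): [v_0], [v_1], [v_2], [v_3], [v_4], [v_5]
  1-simplices (12): [v_0,v_1], [v_0,v_2], [v_0,v_3], [v_0,v_4], [v_0,v_5], [v_1,v_2], [v_1,v_3], [v_1,v_4], [v_2,v_3], [v_2,v_4], [v_2,v_5], [v_4,v_5]
  2-simplices (6): [v_0,v_1,v_4], [v_0,v_2,v_3], [v_0,v_2,v_5], [v_0,v_4,v_5], [v_1,v_2,v_3], [v_1,v_2,v_4]

giving chain groups C_0 ≅ Z^6, C_1 ≅ Z^12, C_2 ≅ Z^6.

Boundary ∂_1: C_1 → C_0 sends each edge [p,q] (with p < q) to q − p. For instance
  ∂[v_1,v_4] = [v_4] − [v_1].
The resulting 6×12 matrix has rank 5, and its Smith normal form has invariant factors (1,1,1,1,1).

Boundary ∂_2: C_2 → C_1 acts by ∂[p,q,r] = [q,r] − [p,r] + [p,q]. For instance
  ∂[v_0,v_1,v_4] = [v_1,v_4] − [v_0,v_4] + [v_0,v_1],
  ∂[v_0,v_4,v_5] = [v_4,v_5] − [v_0,v_5] + [v_0,v_4].
The resulting 12×6 matrix has rank 6, and its Smith normal form has invariant factors (1,1,1,1,1,1).

From H_k ≅ ker(∂_k) / im(∂_{k+1}) we obtain:

  H_0: rank C_0 − rank ∂_1 = 6 − 5 = 1, and the invariant factors of ∂_1 are all 1, so H_0 = Z.
  H_1: rank ker ∂_1 − rank ∂_2 = (12 − 5) − 6 = 1, and the invariant factors of ∂_2 are all 1, so H_1 = Z.
  H_2: rank ker ∂_2 − rank ∂_3 = (6 − 6) − 0 = 0, and there is no ∂_3, so H_2 = 0.

(K is a triangulation of the cylinder S^1 x I.)

H_0 ≅ Z,  H_1 ≅ Z,  H_2 = 0.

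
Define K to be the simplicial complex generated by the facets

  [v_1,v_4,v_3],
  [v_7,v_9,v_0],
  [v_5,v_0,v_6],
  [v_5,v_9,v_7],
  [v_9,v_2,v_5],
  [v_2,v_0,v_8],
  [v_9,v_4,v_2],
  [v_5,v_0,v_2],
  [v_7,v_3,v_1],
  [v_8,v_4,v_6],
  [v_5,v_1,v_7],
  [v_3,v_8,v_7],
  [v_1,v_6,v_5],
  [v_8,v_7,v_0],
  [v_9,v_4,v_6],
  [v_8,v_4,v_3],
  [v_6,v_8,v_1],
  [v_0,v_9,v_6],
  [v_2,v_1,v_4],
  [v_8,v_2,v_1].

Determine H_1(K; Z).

Fix the vertex order v_0 < v_1 < v_2 < v_3 < v_4 < v_5 < v_6 < v_7 < v_8 < v_9 and write every simplex with vertices in increasing order. Then dim K = 2 and the simplices of K are:

  0-simplices (10): [v_0], [v_1], [v_2], [v_3], [v_4], [v_5], [v_6], [v_7], [v_8], [v_9]
  1-simplices (30): (30 of them)
  2-simplices (20): (20 of them)

giving chain groups C_0 ≅ Z^10, C_1 ≅ Z^30, C_2 ≅ Z^20.

The boundary map ∂_1: C_1 → C_0 maps an edge to its endpoints' difference, ∂[p,q] = q − p. For instance
  ∂[v_7,v_8] = [v_8] − [v_7].
This gives a 10×30 integer matrix of rank 9; reducing to Smith normal form yields diagonal entries (1,1,1,1,1,1,1,1,1).

∂_2: C_2 → C_1 sends each 2-simplex [p,q,r] to [q,r] − [p,r] + [p,q]. For instance
  ∂[v_0,v_6,v_9] = [v_6,v_9] − [v_0,v_9] + [v_0,v_6],
  ∂[v_1,v_6,v_8] = [v_6,v_8] − [v_1,v_8] + [v_1,v_6].
The 30×20 boundary matrix has rank 20 and Smith normal form diag(1,1,1,1,1,1,1,1,1,1,1,1,1,1,1,1,1,1,1,2).

Reading off H_k = ker ∂_k / im ∂_{k+1}:

  H_1: rank ker ∂_1 − rank ∂_2 = (30 − 9) − 20 = 1, and ∂_2 has invariant factor 2 > 1, so H_1 = Z ⊕ Z/2.

H_1 = Z ⊕ Z/2.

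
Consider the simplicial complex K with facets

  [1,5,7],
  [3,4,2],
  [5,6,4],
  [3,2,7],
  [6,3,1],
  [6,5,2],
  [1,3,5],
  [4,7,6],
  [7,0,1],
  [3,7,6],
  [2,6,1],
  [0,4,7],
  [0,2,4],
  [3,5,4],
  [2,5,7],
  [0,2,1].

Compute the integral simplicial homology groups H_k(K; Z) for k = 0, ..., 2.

Order the vertices as 0 < 1 < 2 < 3 < 4 < 5 < 6 < 7. Listing each simplex with vertices in this order, K has dimension 2 with simplices:

  0-simplices (8): [0], [1], [2], [3], [4], [5], [6], [7]
  1-simplices (24): (24 of them)
  2-simplices (16): [0,1,2], [0,1,7], [0,2,4], [0,4,7], [1,2,6], [1,3,5], [1,3,6], [1,5,7], [2,3,4], [2,3,7], [2,5,6], [2,5,7], [3,4,5], [3,6,7], [4,5,6], [4,6,7]

giving chain groups C_0 ≅ Z^8, C_1 ≅ Z^24, C_2 ≅ Z^16.

The boundary map ∂_1: C_1 → C_0 sends each edge [p,q] (with p < q) to q − p.
As a 8×24 matrix over Z this has rank 7, with invariant factors (1,1,1,1,1,1,1).

∂_2: C_2 → C_1 maps a triangle to the signed sum of its edges. For instance
  ∂[1,3,5] = [3,5] − [1,5] + [1,3],
  ∂[1,2,6] = [2,6] − [1,6] + [1,2].
The resulting 24×16 matrix has rank 15, and its Smith normal form has invariant factors (1,1,1,1,1,1,1,1,1,1,1,1,1,1,1).

Reading off H_k = ker ∂_k / im ∂_{k+1}:

  H_0: rank C_0 − rank ∂_1 = 8 − 7 = 1, and the invariant factors of ∂_1 are all 1, so H_0 ≅ Z.
  H_1: rank ker ∂_1 − rank ∂_2 = (24 − 7) − 15 = 2, and the invariant factors of ∂_2 are all 1, so H_1 ≅ Z^2.
  H_2: rank ker ∂_2 − rank ∂_3 = (16 − 15) − 0 = 1, and there is no ∂_3, so H_2 ≅ Z.

(K is a triangulation of the torus T^2.)

H_0 = Z,  H_1 = Z^2,  H_2 = Z.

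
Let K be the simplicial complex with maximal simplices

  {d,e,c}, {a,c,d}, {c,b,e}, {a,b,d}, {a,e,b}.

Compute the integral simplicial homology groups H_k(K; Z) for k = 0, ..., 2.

Order the vertices as a < b < c < d < e. Listing each simplex with vertices in this order, K has dimension 2 with simplices:

  0-simplices (5): a, b, c, d, e
  1-simplices (10): ab, ac, ad, ae, bc, bd, be, cd, ce, de
  2-simplices (5): abd, abe, acd, bce, cde

Hence C_0 ≅ Z^5, C_1 ≅ Z^10, C_2 ≅ Z^5.

Boundary ∂_1: C_1 → C_0 sends each edge [p,q] (with p < q) to q − p.
This gives a 5×10 integer matrix of rank 4; reducing to Smith normal form yields diagonal entries (1,1,1,1).

The boundary map ∂_2: C_2 → C_1 sends each 2-simplex [p,q,r] to [q,r] − [p,r] + [p,q]. For instance
  ∂abd = bd − ad + ab,
  ∂abe = be − ae + ab.
As a 10×5 matrix over Z this has rank 5, with invariant factors (1,1,1,1,1).

From H_k ≅ ker(∂_k) / im(∂_{k+1}) we obtain:

  H_0: rank C_0 − rank ∂_1 = 5 − 4 = 1, and the invariant factors of ∂_1 are all 1, so H_0 = Z.
  H_1: rank ker ∂_1 − rank ∂_2 = (10 − 4) − 5 = 1, and the invariant factors of ∂_2 are all 1, so H_1 = Z.
  H_2: rank ker ∂_2 − rank ∂_3 = (5 − 5) − 0 = 0, and there is no ∂_3, so H_2 = 0.

H_0 = Z,  H_1 = Z,  H_2 = 0.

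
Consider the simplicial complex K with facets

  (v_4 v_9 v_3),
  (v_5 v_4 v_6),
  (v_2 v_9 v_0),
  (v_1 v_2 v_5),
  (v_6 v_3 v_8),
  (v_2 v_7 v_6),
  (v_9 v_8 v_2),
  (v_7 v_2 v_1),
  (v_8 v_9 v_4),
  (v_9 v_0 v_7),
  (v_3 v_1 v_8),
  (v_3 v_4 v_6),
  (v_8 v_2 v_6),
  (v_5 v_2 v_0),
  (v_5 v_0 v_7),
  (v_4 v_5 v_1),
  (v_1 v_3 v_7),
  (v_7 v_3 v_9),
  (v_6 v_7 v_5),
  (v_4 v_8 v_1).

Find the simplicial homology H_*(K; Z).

Fix the vertex order v_0 < v_1 < v_2 < v_3 < v_4 < v_5 < v_6 < v_7 < v_8 < v_9 and write every simplex with vertices in increasing order. Then dim K = 2 and the simplices of K are:

  0-simplices (10): [v_0], [v_1], [v_2], [v_3], [v_4], [v_5], [v_6], [v_7], [v_8], [v_9]
  1-simplices (30): (30 of them)
  2-simplices (20): (20 of them)

giving chain groups C_0 ≅ Z^10, C_1 ≅ Z^30, C_2 ≅ Z^20.

∂_1: C_1 → C_0 is given by ∂[p,q] = [q] − [p].
The 10×30 boundary matrix has rank 9 and Smith normal form diag(1,1,1,1,1,1,1,1,1).

Boundary ∂_2: C_2 → C_1 sends each 2-simplex [p,q,r] to [q,r] − [p,r] + [p,q]. For instance
  ∂[v_5,v_6,v_7] = [v_6,v_7] − [v_5,v_7] + [v_5,v_6],
  ∂[v_3,v_4,v_6] = [v_4,v_6] − [v_3,v_6] + [v_3,v_4].
This gives a 30×20 integer matrix of rank 20; reducing to Smith normal form yields diagonal entries (1,1,1,1,1,1,1,1,1,1,1,1,1,1,1,1,1,1,1,2).

Computing H_k = (kernel of ∂_k) / (image of ∂_{k+1}):

  H_0: rank C_0 − rank ∂_1 = 10 − 9 = 1, and the invariant factors of ∂_1 are all 1, so H_0 = Z.
  H_1: rank ker ∂_1 − rank ∂_2 = (30 − 9) − 20 = 1, and ∂_2 has invariant factor 2 > 1, so H_1 = Z ⊕ Z/2.
  H_2: rank ker ∂_2 − rank ∂_3 = (20 − 20) − 0 = 0, and there is no ∂_3, so H_2 = 0.

As a check, the Euler characteristic is 10 − 30 + 20 = 0, which agrees with 1 − 1 + 0 = 0.

H_0 = Z,  H_1 = Z ⊕ Z/2,  H_2 = 0.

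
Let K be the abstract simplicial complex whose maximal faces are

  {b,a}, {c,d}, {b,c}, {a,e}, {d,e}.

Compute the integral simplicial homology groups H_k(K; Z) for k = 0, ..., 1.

H_0 ≅ Z,  H_1 ≅ Z.

Order the vertices as a < b < c < d < e. Listing each simplex with vertices in this order, K has dimension 1 with simplices:

  0-simplices (5): a, b, c, d, e
  1-simplices (5): ab, ae, bc, cd, de

so the chain groups are C_0 ≅ Z^5, C_1 ≅ Z^5.

The boundary map ∂_1: C_1 → C_0 maps an edge to its endpoints' difference, ∂[p,q] = q − p.
This gives a 5×5 integer matrix of rank 4; reducing to Smith normal form yields diagonal entries (1,1,1,1).

Computing H_k = (kernel of ∂_k) / (image of ∂_{k+1}):

  H_0: rank C_0 − rank ∂_1 = 5 − 4 = 1, and the invariant factors of ∂_1 are all 1, so H_0 = Z.
  H_1: rank ker ∂_1 − rank ∂_2 = (5 − 4) − 0 = 1, and there is no ∂_2, so H_1 = Z.

(K is a triangulation of the circle S^1.)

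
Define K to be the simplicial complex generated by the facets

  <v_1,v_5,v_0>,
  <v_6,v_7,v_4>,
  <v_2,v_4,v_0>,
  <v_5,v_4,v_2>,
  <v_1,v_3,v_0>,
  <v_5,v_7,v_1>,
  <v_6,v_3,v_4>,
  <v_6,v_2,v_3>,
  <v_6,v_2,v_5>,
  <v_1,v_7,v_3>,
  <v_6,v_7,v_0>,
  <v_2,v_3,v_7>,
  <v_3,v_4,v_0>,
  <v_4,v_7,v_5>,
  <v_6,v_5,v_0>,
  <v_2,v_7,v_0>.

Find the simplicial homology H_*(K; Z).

Fix the vertex order v_0 < v_1 < v_2 < v_3 < v_4 < v_5 < v_6 < v_7 and write every simplex with vertices in increasing order. Then dim K = 2 and the simplices of K are:

  0-simplices (8): [v_0], [v_1], [v_2], [v_3], [v_4], [v_5], [v_6], [v_7]
  1-simplices (24): (24 of them)
  2-simplices (16): (16 of them)

so the chain groups are C_0 ≅ Z^8, C_1 ≅ Z^24, C_2 ≅ Z^16.

∂_1: C_1 → C_0 maps an edge to its endpoints' difference, ∂[p,q] = q − p. For instance
  ∂[v_1,v_5] = [v_5] − [v_1].
The 8×24 boundary matrix has rank 7 and Smith normal form diag(1,1,1,1,1,1,1).

Boundary ∂_2: C_2 → C_1 acts by ∂[p,q,r] = [q,r] − [p,r] + [p,q]. For instance
  ∂[v_0,v_1,v_5] = [v_1,v_5] − [v_0,v_5] + [v_0,v_1],
  ∂[v_0,v_1,v_3] = [v_1,v_3] − [v_0,v_3] + [v_0,v_1].
The 24×16 boundary matrix has rank 15 and Smith normal form diag(1,1,1,1,1,1,1,1,1,1,1,1,1,1,1).

From H_k ≅ ker(∂_k) / im(∂_{k+1}) we obtain:

  H_0: rank C_0 − rank ∂_1 = 8 − 7 = 1, and the invariant factors of ∂_1 are all 1, so H_0 ≅ Z.
  H_1: rank ker ∂_1 − rank ∂_2 = (24 − 7) − 15 = 2, and the invariant factors of ∂_2 are all 1, so H_1 ≅ Z^2.
  H_2: rank ker ∂_2 − rank ∂_3 = (16 − 15) − 0 = 1, and there is no ∂_3, so H_2 ≅ Z.

As a check, the Euler characteristic is 8 − 24 + 16 = 0, which agrees with 1 − 2 + 1 = 0.

H_0 ≅ Z,  H_1 ≅ Z^2,  H_2 ≅ Z.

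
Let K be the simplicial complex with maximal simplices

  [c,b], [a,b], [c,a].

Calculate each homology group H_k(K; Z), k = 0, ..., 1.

Order the vertices as a < b < c. Listing each simplex with vertices in this order, K has dimension 1 with simplices:

  0-simplices (3): a, b, c
  1-simplices (3): ab, ac, bc

giving chain groups C_0 ≅ Z^3, C_1 ≅ Z^3.

∂_1: C_1 → C_0 maps an edge to its endpoints' difference, ∂[p,q] = q − p. For instance
  ∂bc = c − b.
As a 3×3 matrix over Z this has rank 2, with invariant factors (1,1).

Reading off H_k = ker ∂_k / im ∂_{k+1}:

  H_0: rank C_0 − rank ∂_1 = 3 − 2 = 1, and the invariant factors of ∂_1 are all 1, so H_0 = Z.
  H_1: rank ker ∂_1 − rank ∂_2 = (3 − 2) − 0 = 1, and there is no ∂_2, so H_1 = Z.

As a check, the Euler characteristic is 3 − 3 = 0, which agrees with 1 − 1 = 0.
(K is a triangulation of the circle S^1.)

H_0 = Z,  H_1 = Z.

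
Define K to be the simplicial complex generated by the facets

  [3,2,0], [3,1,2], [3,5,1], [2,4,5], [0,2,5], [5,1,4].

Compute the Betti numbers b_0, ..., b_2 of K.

b_0 = 1, b_1 = 1, b_2 = 0.

K has 6 vertices, 12 edges, 6 triangles.
rank ∂_0 = 0, rank ∂_1 = 5 ⇒ b_0 = 6 − 0 − 5 = 1; all invariant factors of ∂_1 are 1 so no torsion. So H_0 = Z.
rank ∂_1 = 5, rank ∂_2 = 6 ⇒ b_1 = 12 − 5 − 6 = 1; all invariant factors of ∂_2 are 1 so no torsion. So H_1 = Z.
rank ∂_2 = 6, rank ∂_3 = 0 ⇒ b_2 = 6 − 6 − 0 = 0. So H_2 = 0.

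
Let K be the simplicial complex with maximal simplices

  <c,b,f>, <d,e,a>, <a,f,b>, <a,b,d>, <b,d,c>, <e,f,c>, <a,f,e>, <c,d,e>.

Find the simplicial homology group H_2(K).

H_2 ≅ Z.

Order the vertices as a < b < c < d < e < f. Listing each simplex with vertices in this order, K has dimension 2 with simplices:

  0-simplices (6): a, b, c, d, e, f
  1-simplices (12): ab, ad, ae, af, bc, bd, bf, cd, ce, cf, de, ef
  2-simplices (8): abd, abf, ade, aef, bcd, bcf, cde, cef

Hence C_0 ≅ Z^6, C_1 ≅ Z^12, C_2 ≅ Z^8.

The boundary map ∂_1: C_1 → C_0 sends each edge [p,q] (with p < q) to q − p. For instance
  ∂ce = e − c.
This gives a 6×12 integer matrix of rank 5; reducing to Smith normal form yields diagonal entries (1,1,1,1,1).

∂_2: C_2 → C_1 maps a triangle to the signed sum of its edges. For instance
  ∂cde = de − ce + cd,
  ∂abd = bd − ad + ab.
The resulting 12×8 matrix has rank 7, and its Smith normal form has invariant factors (1,1,1,1,1,1,1).

Reading off H_k = ker ∂_k / im ∂_{k+1}:

  H_2: rank ker ∂_2 − rank ∂_3 = (8 − 7) − 0 = 1, and there is no ∂_3, so H_2 = Z.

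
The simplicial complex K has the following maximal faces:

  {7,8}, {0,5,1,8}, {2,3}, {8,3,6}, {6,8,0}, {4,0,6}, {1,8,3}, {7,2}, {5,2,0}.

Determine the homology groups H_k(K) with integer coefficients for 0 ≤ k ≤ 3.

H_0 = Z,  H_1 = Z^2,  H_2 = 0,  H_3 = 0.

Order the vertices as 0 < 1 < 2 < 3 < 4 < 5 < 6 < 7 < 8. Listing each simplex with vertices in this order, K has dimension 3 with simplices:

  0-simplices (9): [0], [1], [2], [3], [4], [5], [6], [7], [8]
  1-simplices (18): [0,1], [0,2], [0,4], [0,5], [0,6], [0,8], [1,3], [1,5], [1,8], [2,3], [2,5], [2,7], [3,6], [3,8], [4,6], [5,8], [6,8], [7,8]
  2-simplices (9): [0,1,5], [0,1,8], [0,2,5], [0,4,6], [0,5,8], [0,6,8], [1,3,8], [1,5,8], [3,6,8]
  3-simplices (1): [0,1,5,8]

so the chain groups are C_0 ≅ Z^9, C_1 ≅ Z^18, C_2 ≅ Z^9, C_3 ≅ Z^1.

The boundary map ∂_1: C_1 → C_0 sends each edge [p,q] (with p < q) to q − p. For instance
  ∂[7,8] = [8] − [7].
The resulting 9×18 matrix has rank 8, and its Smith normal form has invariant factors (1,1,1,1,1,1,1,1).

The boundary map ∂_2: C_2 → C_1 sends each 2-simplex [p,q,r] to [q,r] − [p,r] + [p,q]. For instance
  ∂[0,4,6] = [4,6] − [0,6] + [0,4],
  ∂[1,5,8] = [5,8] − [1,8] + [1,5].
As a 18×9 matrix over Z this has rank 8, with invariant factors (1,1,1,1,1,1,1,1).

Boundary ∂_3: C_3 → C_2 sends each 3-simplex σ to the alternating sum Σ_i (−1)^i (σ with its i-th vertex removed). For instance
  ∂[0,1,5,8] = [1,5,8] − [0,5,8] + [0,1,8] − [0,1,5].
This gives a 9×1 integer matrix of rank 1; reducing to Smith normal form yields diagonal entries (1).

From H_k ≅ ker(∂_k) / im(∂_{k+1}) we obtain:

  H_0: rank C_0 − rank ∂_1 = 9 − 8 = 1, and the invariant factors of ∂_1 are all 1, so H_0 = Z.
  H_1: rank ker ∂_1 − rank ∂_2 = (18 − 8) − 8 = 2, and the invariant factors of ∂_2 are all 1, so H_1 = Z^2.
  H_2: rank ker ∂_2 − rank ∂_3 = (9 − 8) − 1 = 0, and the invariant factors of ∂_3 are all 1, so H_2 = 0.
  H_3: rank ker ∂_3 − rank ∂_4 = (1 − 1) − 0 = 0, and there is no ∂_4, so H_3 = 0.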